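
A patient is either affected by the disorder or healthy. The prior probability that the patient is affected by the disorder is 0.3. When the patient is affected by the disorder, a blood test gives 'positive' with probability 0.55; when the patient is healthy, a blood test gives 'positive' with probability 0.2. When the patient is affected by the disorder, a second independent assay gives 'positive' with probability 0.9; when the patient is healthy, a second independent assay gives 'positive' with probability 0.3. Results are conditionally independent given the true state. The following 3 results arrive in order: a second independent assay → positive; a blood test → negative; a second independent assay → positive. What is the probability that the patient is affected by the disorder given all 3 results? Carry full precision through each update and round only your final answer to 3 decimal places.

0.685

Each posterior becomes the prior for the next update.
After a second independent assay='positive': P(affected) = 0.9·0.3000 / (0.9·0.3000 + 0.3·0.7000) ≈ 0.5625
After a blood test='negative': P(affected) = 0.45·0.5625 / (0.45·0.5625 + 0.8·0.4375) ≈ 0.4197
After a second independent assay='positive': P(affected) = 0.9·0.4197 / (0.9·0.4197 + 0.3·0.5803) ≈ 0.6845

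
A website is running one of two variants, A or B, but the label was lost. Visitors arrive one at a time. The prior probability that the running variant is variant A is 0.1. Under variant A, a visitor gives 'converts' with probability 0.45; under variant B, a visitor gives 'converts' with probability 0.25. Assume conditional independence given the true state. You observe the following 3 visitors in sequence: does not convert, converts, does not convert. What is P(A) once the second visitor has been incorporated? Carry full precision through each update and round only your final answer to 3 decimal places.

0.128

After 'does not convert': P(A) = 0.55·0.1000 / (0.55·0.1000 + 0.75·0.9000) ≈ 0.0753
After 'converts': P(A) = 0.45·0.0753 / (0.45·0.0753 + 0.25·0.9247) ≈ 0.1279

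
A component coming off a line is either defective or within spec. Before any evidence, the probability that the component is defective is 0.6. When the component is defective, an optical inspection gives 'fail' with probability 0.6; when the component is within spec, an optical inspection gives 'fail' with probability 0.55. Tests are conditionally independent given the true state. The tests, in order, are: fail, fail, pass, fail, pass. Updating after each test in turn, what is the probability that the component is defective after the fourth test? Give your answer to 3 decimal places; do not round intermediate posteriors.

After 'fail': P(defective) = 0.6·0.6000 / (0.6·0.6000 + 0.55·0.4000) ≈ 0.6207
After 'fail': P(defective) = 0.6·0.6207 / (0.6·0.6207 + 0.55·0.3793) ≈ 0.6409
After 'pass': P(defective) = 0.4·0.6409 / (0.4·0.6409 + 0.45·0.3591) ≈ 0.6134
After 'fail': P(defective) = 0.6·0.6134 / (0.6·0.6134 + 0.55·0.3866) ≈ 0.6338

0.634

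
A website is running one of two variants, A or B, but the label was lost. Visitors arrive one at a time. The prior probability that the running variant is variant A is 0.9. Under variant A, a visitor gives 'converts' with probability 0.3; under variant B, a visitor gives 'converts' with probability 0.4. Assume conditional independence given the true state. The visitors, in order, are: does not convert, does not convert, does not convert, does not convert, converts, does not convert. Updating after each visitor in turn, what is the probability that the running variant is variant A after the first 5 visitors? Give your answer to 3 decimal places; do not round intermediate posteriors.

After 'does not convert': P(A) = 0.7·0.9000 / (0.7·0.9000 + 0.6·0.1000) ≈ 0.9130
After 'does not convert': P(A) = 0.7·0.9130 / (0.7·0.9130 + 0.6·0.0870) ≈ 0.9245
After 'does not convert': P(A) = 0.7·0.9245 / (0.7·0.9245 + 0.6·0.0755) ≈ 0.9346
After 'does not convert': P(A) = 0.7·0.9346 / (0.7·0.9346 + 0.6·0.0654) ≈ 0.9434
After 'converts': P(A) = 0.3·0.9434 / (0.3·0.9434 + 0.4·0.0566) ≈ 0.9260

0.926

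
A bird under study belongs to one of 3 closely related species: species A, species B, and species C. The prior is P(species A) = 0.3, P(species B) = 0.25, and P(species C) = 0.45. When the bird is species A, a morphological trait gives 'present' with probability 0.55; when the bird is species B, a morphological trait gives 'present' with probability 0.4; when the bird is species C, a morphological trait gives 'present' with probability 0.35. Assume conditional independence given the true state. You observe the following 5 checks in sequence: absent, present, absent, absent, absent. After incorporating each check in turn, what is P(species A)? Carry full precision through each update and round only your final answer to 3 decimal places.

After 'absent': normaliser = 0.45·0.3000 + 0.6·0.2500 + 0.65·0.4500; P(species A) ≈ 0.2338, P(species B) ≈ 0.2597, P(species C) ≈ 0.5065
After 'present': normaliser = 0.55·0.2338 + 0.4·0.2597 + 0.35·0.5065; P(species A) ≈ 0.3138, P(species B) ≈ 0.2536, P(species C) ≈ 0.4326
After 'absent': normaliser = 0.45·0.3138 + 0.6·0.2536 + 0.65·0.4326; P(species A) ≈ 0.2458, P(species B) ≈ 0.2648, P(species C) ≈ 0.4894
After 'absent': normaliser = 0.45·0.2458 + 0.6·0.2648 + 0.65·0.4894; P(species A) ≈ 0.1882, P(species B) ≈ 0.2704, P(species C) ≈ 0.5414
After 'absent': normaliser = 0.45·0.1882 + 0.6·0.2704 + 0.65·0.5414; P(species A) ≈ 0.1414, P(species B) ≈ 0.2709, P(species C) ≈ 0.5877

0.141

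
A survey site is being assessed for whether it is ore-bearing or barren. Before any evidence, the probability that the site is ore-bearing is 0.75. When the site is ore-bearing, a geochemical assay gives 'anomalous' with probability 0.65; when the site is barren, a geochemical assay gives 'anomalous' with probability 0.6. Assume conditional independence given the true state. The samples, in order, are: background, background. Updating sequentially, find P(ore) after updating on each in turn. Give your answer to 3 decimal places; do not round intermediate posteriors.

Each posterior becomes the prior for the next update.
After 'background': P(ore) = 0.35·0.7500 / (0.35·0.7500 + 0.4·0.2500) ≈ 0.7241
After 'background': P(ore) = 0.35·0.7241 / (0.35·0.7241 + 0.4·0.2759) ≈ 0.6967

0.697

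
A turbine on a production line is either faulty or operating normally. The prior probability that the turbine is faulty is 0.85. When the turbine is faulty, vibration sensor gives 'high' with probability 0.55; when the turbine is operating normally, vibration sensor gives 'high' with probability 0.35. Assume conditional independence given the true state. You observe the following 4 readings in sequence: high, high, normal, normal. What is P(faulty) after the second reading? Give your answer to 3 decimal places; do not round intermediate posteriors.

0.933

After 'high': P(faulty) = 0.55·0.8500 / (0.55·0.8500 + 0.35·0.1500) ≈ 0.8990
After 'high': P(faulty) = 0.55·0.8990 / (0.55·0.8990 + 0.35·0.1010) ≈ 0.9333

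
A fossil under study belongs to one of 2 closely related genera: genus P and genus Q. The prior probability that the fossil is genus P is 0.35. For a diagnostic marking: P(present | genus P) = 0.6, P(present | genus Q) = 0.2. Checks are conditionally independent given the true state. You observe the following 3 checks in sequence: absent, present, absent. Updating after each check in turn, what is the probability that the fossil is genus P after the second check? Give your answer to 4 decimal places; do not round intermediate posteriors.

0.4468

After 'absent': P(genus P) = 0.4·0.3500 / (0.4·0.3500 + 0.8·0.6500) ≈ 0.2121
After 'present': P(genus P) = 0.6·0.2121 / (0.6·0.2121 + 0.2·0.7879) ≈ 0.4468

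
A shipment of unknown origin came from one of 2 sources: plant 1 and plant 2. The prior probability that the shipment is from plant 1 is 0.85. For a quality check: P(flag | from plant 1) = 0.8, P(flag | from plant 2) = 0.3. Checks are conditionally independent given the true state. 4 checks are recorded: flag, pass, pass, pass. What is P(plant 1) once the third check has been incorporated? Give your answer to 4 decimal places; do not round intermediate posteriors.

Apply Bayes' rule sequentially, carrying P(plant 1) forward.
After 'flag': P(plant 1) = 0.8·0.8500 / (0.8·0.8500 + 0.3·0.1500) ≈ 0.9379
After 'pass': P(plant 1) = 0.2·0.9379 / (0.2·0.9379 + 0.7·0.0621) ≈ 0.8119
After 'pass': P(plant 1) = 0.2·0.8119 / (0.2·0.8119 + 0.7·0.1881) ≈ 0.5523

0.5523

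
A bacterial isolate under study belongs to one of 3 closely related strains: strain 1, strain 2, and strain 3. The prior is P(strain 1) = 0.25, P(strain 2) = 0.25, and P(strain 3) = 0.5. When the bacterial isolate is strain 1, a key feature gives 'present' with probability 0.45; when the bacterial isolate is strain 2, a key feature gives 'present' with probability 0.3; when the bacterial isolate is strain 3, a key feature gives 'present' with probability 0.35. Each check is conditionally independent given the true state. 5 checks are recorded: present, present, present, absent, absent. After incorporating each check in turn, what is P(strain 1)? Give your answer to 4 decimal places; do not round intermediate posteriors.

After 'present': normaliser = 0.45·0.2500 + 0.3·0.2500 + 0.35·0.5000; P(strain 1) ≈ 0.3103, P(strain 2) ≈ 0.2069, P(strain 3) ≈ 0.4828
After 'present': normaliser = 0.45·0.3103 + 0.3·0.2069 + 0.35·0.4828; P(strain 1) ≈ 0.3767, P(strain 2) ≈ 0.1674, P(strain 3) ≈ 0.4558
After 'present': normaliser = 0.45·0.3767 + 0.3·0.1674 + 0.35·0.4558; P(strain 1) ≈ 0.4470, P(strain 2) ≈ 0.1324, P(strain 3) ≈ 0.4206
After 'absent': normaliser = 0.55·0.4470 + 0.7·0.1324 + 0.65·0.4206; P(strain 1) ≈ 0.4017, P(strain 2) ≈ 0.1515, P(strain 3) ≈ 0.4468
After 'absent': normaliser = 0.55·0.4017 + 0.7·0.1515 + 0.65·0.4468; P(strain 1) ≈ 0.3579, P(strain 2) ≈ 0.1718, P(strain 3) ≈ 0.4704

0.3579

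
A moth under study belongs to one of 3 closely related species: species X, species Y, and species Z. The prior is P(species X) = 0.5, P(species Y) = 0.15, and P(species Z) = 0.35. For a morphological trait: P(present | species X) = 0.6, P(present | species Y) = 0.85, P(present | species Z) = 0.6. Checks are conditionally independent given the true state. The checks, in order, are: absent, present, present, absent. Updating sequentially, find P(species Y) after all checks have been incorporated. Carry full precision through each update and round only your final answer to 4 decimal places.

0.0474

Each posterior becomes the prior for the next update.
After 'absent': normaliser = 0.4·0.5000 + 0.15·0.1500 + 0.4·0.3500; P(species X) ≈ 0.5517, P(species Y) ≈ 0.0621, P(species Z) ≈ 0.3862
After 'present': normaliser = 0.6·0.5517 + 0.85·0.0621 + 0.6·0.3862; P(species X) ≈ 0.5378, P(species Y) ≈ 0.0857, P(species Z) ≈ 0.3765
After 'present': normaliser = 0.6·0.5378 + 0.85·0.0857 + 0.6·0.3765; P(species X) ≈ 0.5193, P(species Y) ≈ 0.1172, P(species Z) ≈ 0.3635
After 'absent': normaliser = 0.4·0.5193 + 0.15·0.1172 + 0.4·0.3635; P(species X) ≈ 0.5603, P(species Y) ≈ 0.0474, P(species Z) ≈ 0.3922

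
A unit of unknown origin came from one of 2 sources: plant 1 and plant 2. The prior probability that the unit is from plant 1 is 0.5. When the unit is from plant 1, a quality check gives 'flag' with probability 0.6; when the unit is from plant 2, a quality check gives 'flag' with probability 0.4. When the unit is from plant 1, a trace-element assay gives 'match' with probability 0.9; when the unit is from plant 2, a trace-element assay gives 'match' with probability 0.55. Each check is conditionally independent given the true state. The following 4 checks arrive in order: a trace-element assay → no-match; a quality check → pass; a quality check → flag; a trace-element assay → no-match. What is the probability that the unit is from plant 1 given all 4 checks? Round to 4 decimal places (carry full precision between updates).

After a trace-element assay='no-match': P(plant 1) = 0.1·0.5000 / (0.1·0.5000 + 0.45·0.5000) ≈ 0.1818
After a quality check='pass': P(plant 1) = 0.4·0.1818 / (0.4·0.1818 + 0.6·0.8182) ≈ 0.1290
After a quality check='flag': P(plant 1) = 0.6·0.1290 / (0.6·0.1290 + 0.4·0.8710) ≈ 0.1818
After a trace-element assay='no-match': P(plant 1) = 0.1·0.1818 / (0.1·0.1818 + 0.45·0.8182) ≈ 0.0471

0.0471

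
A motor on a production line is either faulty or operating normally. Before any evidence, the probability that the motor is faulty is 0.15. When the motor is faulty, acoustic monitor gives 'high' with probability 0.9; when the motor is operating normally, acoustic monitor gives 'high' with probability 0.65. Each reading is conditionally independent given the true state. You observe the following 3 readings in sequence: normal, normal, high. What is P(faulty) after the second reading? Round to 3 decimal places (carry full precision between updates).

After 'normal': P(faulty) = 0.1·0.1500 / (0.1·0.1500 + 0.35·0.8500) ≈ 0.0480
After 'normal': P(faulty) = 0.1·0.0480 / (0.1·0.0480 + 0.35·0.9520) ≈ 0.0142

0.014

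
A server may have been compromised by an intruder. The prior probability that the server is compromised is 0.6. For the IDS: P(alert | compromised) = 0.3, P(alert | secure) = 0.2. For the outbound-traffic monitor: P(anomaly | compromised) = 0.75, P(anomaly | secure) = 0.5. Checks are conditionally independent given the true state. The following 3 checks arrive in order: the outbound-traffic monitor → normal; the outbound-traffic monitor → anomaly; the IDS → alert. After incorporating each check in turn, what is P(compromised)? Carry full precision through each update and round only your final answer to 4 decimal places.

After the outbound-traffic monitor='normal': P(compromised) = 0.25·0.6000 / (0.25·0.6000 + 0.5·0.4000) ≈ 0.4286
After the outbound-traffic monitor='anomaly': P(compromised) = 0.75·0.4286 / (0.75·0.4286 + 0.5·0.5714) ≈ 0.5294
After the IDS='alert': P(compromised) = 0.3·0.5294 / (0.3·0.5294 + 0.2·0.4706) ≈ 0.6279

0.6279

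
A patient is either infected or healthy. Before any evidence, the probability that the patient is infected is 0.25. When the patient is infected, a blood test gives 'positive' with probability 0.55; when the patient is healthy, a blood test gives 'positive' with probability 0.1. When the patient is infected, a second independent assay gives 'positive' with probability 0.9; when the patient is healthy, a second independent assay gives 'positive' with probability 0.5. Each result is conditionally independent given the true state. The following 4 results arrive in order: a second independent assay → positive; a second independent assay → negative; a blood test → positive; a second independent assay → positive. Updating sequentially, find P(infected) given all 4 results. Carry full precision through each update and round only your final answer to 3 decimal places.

After a second independent assay='positive': P(infected) = 0.9·0.2500 / (0.9·0.2500 + 0.5·0.7500) ≈ 0.3750
After a second independent assay='negative': P(infected) = 0.1·0.3750 / (0.1·0.3750 + 0.5·0.6250) ≈ 0.1071
After a blood test='positive': P(infected) = 0.55·0.1071 / (0.55·0.1071 + 0.1·0.8929) ≈ 0.3976
After a second independent assay='positive': P(infected) = 0.9·0.3976 / (0.9·0.3976 + 0.5·0.6024) ≈ 0.5430

0.543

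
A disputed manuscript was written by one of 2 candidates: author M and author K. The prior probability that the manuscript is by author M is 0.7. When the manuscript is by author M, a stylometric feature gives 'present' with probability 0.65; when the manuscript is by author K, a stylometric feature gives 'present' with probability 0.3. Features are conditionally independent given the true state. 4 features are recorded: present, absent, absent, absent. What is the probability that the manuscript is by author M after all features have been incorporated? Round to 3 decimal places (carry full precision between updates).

Apply Bayes' rule sequentially, carrying P(author M) forward.
After 'present': P(author M) = 0.65·0.7000 / (0.65·0.7000 + 0.3·0.3000) ≈ 0.8349
After 'absent': P(author M) = 0.35·0.8349 / (0.35·0.8349 + 0.7·0.1651) ≈ 0.7165
After 'absent': P(author M) = 0.35·0.7165 / (0.35·0.7165 + 0.7·0.2835) ≈ 0.5583
After 'absent': P(author M) = 0.35·0.5583 / (0.35·0.5583 + 0.7·0.4417) ≈ 0.3872

0.387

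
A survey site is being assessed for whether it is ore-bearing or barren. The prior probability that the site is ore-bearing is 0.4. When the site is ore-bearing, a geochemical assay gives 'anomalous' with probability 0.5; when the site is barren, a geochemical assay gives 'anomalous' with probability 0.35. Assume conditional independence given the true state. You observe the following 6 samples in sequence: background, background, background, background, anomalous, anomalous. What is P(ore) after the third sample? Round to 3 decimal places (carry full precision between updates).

0.233

Apply Bayes' rule sequentially, carrying P(ore) forward.
After 'background': P(ore) = 0.5·0.4000 / (0.5·0.4000 + 0.65·0.6000) ≈ 0.3390
After 'background': P(ore) = 0.5·0.3390 / (0.5·0.3390 + 0.65·0.6610) ≈ 0.2829
After 'background': P(ore) = 0.5·0.2829 / (0.5·0.2829 + 0.65·0.7171) ≈ 0.2328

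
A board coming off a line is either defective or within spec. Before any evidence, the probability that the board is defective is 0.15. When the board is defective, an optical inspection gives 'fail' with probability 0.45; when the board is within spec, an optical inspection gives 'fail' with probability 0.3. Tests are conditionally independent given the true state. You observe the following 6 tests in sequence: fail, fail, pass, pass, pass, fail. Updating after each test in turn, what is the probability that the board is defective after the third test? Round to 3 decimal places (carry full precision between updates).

Each posterior becomes the prior for the next update.
After 'fail': P(defective) = 0.45·0.1500 / (0.45·0.1500 + 0.3·0.8500) ≈ 0.2093
After 'fail': P(defective) = 0.45·0.2093 / (0.45·0.2093 + 0.3·0.7907) ≈ 0.2842
After 'pass': P(defective) = 0.55·0.2842 / (0.55·0.2842 + 0.7·0.7158) ≈ 0.2378

0.238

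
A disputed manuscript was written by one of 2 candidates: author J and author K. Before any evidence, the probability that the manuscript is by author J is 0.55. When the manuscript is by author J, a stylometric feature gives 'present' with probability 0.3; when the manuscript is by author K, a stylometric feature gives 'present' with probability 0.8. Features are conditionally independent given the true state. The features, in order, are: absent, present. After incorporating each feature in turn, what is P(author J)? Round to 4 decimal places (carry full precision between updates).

After 'absent': P(author J) = 0.7·0.5500 / (0.7·0.5500 + 0.2·0.4500) ≈ 0.8105
After 'present': P(author J) = 0.3·0.8105 / (0.3·0.8105 + 0.8·0.1895) ≈ 0.6160

0.6160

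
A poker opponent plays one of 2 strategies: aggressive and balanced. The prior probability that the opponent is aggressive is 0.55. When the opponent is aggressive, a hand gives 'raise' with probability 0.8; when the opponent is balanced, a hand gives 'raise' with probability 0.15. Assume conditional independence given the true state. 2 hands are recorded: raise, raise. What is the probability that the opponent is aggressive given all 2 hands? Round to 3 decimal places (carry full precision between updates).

After 'raise': P(aggressive) = 0.8·0.5500 / (0.8·0.5500 + 0.15·0.4500) ≈ 0.8670
After 'raise': P(aggressive) = 0.8·0.8670 / (0.8·0.8670 + 0.15·0.1330) ≈ 0.9720

0.972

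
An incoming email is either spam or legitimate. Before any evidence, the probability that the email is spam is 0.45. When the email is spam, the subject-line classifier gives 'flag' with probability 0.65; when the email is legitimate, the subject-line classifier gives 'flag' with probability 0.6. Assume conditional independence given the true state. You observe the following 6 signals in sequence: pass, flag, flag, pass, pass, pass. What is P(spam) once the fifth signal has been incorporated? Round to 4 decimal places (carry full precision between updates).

0.3915

After 'pass': P(spam) = 0.35·0.4500 / (0.35·0.4500 + 0.4·0.5500) ≈ 0.4172
After 'flag': P(spam) = 0.65·0.4172 / (0.65·0.4172 + 0.6·0.5828) ≈ 0.4368
After 'flag': P(spam) = 0.65·0.4368 / (0.65·0.4368 + 0.6·0.5632) ≈ 0.4566
After 'pass': P(spam) = 0.35·0.4566 / (0.35·0.4566 + 0.4·0.5434) ≈ 0.4237
After 'pass': P(spam) = 0.35·0.4237 / (0.35·0.4237 + 0.4·0.5763) ≈ 0.3915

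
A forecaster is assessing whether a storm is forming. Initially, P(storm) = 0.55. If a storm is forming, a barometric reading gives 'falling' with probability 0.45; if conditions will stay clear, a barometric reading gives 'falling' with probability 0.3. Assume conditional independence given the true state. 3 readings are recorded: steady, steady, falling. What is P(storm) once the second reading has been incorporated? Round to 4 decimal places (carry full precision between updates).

After 'steady': P(storm) = 0.55·0.5500 / (0.55·0.5500 + 0.7·0.4500) ≈ 0.4899
After 'steady': P(storm) = 0.55·0.4899 / (0.55·0.4899 + 0.7·0.5101) ≈ 0.4300

0.4300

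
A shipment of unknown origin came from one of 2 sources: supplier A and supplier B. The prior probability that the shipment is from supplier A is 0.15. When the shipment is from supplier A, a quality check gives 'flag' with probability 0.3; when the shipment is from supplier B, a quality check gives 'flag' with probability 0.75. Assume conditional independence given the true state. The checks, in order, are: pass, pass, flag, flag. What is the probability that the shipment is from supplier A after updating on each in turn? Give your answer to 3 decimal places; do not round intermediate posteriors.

Each posterior becomes the prior for the next update.
After 'pass': P(supplier A) = 0.7·0.1500 / (0.7·0.1500 + 0.25·0.8500) ≈ 0.3307
After 'pass': P(supplier A) = 0.7·0.3307 / (0.7·0.3307 + 0.25·0.6693) ≈ 0.5805
After 'flag': P(supplier A) = 0.3·0.5805 / (0.3·0.5805 + 0.75·0.4195) ≈ 0.3563
After 'flag': P(supplier A) = 0.3·0.3563 / (0.3·0.3563 + 0.75·0.6437) ≈ 0.1812

0.181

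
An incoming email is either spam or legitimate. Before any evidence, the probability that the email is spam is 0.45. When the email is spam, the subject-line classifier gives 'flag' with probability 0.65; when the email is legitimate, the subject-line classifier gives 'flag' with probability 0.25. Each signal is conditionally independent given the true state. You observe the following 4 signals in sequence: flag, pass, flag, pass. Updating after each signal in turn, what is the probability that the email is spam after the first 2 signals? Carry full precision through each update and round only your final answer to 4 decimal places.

After 'flag': P(spam) = 0.65·0.4500 / (0.65·0.4500 + 0.25·0.5500) ≈ 0.6802
After 'pass': P(spam) = 0.35·0.6802 / (0.35·0.6802 + 0.75·0.3198) ≈ 0.4982

0.4982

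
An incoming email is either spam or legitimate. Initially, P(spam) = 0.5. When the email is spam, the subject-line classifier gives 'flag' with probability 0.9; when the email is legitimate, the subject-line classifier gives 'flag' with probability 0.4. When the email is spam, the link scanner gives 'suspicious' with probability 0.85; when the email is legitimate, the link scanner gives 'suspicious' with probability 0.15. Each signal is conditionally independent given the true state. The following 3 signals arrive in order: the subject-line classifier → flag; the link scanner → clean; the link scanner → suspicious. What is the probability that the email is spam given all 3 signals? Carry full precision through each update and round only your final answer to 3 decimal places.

After the subject-line classifier='flag': P(spam) = 0.9·0.5000 / (0.9·0.5000 + 0.4·0.5000) ≈ 0.6923
After the link scanner='clean': P(spam) = 0.15·0.6923 / (0.15·0.6923 + 0.85·0.3077) ≈ 0.2842
After the link scanner='suspicious': P(spam) = 0.85·0.2842 / (0.85·0.2842 + 0.15·0.7158) ≈ 0.6923

0.692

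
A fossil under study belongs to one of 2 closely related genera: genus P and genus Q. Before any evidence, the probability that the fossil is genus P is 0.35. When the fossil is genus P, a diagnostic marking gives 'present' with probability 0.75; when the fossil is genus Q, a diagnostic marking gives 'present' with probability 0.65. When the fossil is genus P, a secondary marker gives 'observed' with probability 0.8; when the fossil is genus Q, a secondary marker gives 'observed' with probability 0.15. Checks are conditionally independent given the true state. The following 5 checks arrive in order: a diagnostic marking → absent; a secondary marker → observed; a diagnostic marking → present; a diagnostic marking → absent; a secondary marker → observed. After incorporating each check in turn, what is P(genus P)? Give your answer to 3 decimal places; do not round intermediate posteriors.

0.900

After a diagnostic marking='absent': P(genus P) = 0.25·0.3500 / (0.25·0.3500 + 0.35·0.6500) ≈ 0.2778
After a secondary marker='observed': P(genus P) = 0.8·0.2778 / (0.8·0.2778 + 0.15·0.7222) ≈ 0.6723
After a diagnostic marking='present': P(genus P) = 0.75·0.6723 / (0.75·0.6723 + 0.65·0.3277) ≈ 0.7030
After a diagnostic marking='absent': P(genus P) = 0.25·0.7030 / (0.25·0.7030 + 0.35·0.2970) ≈ 0.6283
After a secondary marker='observed': P(genus P) = 0.8·0.6283 / (0.8·0.6283 + 0.15·0.3717) ≈ 0.9002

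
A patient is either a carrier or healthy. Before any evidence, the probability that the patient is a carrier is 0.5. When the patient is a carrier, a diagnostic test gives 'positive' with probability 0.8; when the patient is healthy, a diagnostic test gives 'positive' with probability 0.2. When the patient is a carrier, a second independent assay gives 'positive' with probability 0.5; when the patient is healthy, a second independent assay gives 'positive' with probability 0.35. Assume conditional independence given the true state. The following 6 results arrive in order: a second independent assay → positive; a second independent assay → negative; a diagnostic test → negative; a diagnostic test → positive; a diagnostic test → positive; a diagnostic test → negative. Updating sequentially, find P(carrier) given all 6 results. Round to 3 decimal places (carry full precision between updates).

Each posterior becomes the prior for the next update.
After a second independent assay='positive': P(carrier) = 0.5·0.5000 / (0.5·0.5000 + 0.35·0.5000) ≈ 0.5882
After a second independent assay='negative': P(carrier) = 0.5·0.5882 / (0.5·0.5882 + 0.65·0.4118) ≈ 0.5236
After a diagnostic test='negative': P(carrier) = 0.2·0.5236 / (0.2·0.5236 + 0.8·0.4764) ≈ 0.2155
After a diagnostic test='positive': P(carrier) = 0.8·0.2155 / (0.8·0.2155 + 0.2·0.7845) ≈ 0.5236
After a diagnostic test='positive': P(carrier) = 0.8·0.5236 / (0.8·0.5236 + 0.2·0.4764) ≈ 0.8147
After a diagnostic test='negative': P(carrier) = 0.2·0.8147 / (0.2·0.8147 + 0.8·0.1853) ≈ 0.5236

0.524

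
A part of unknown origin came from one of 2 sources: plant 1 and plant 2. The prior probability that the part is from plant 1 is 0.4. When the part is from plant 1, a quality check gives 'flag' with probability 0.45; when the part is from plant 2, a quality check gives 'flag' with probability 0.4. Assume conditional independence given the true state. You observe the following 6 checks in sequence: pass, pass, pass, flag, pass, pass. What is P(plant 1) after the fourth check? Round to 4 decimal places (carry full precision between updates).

0.3662

Apply Bayes' rule sequentially, carrying P(plant 1) forward.
After 'pass': P(plant 1) = 0.55·0.4000 / (0.55·0.4000 + 0.6·0.6000) ≈ 0.3793
After 'pass': P(plant 1) = 0.55·0.3793 / (0.55·0.3793 + 0.6·0.6207) ≈ 0.3591
After 'pass': P(plant 1) = 0.55·0.3591 / (0.55·0.3591 + 0.6·0.6409) ≈ 0.3393
After 'flag': P(plant 1) = 0.45·0.3393 / (0.45·0.3393 + 0.4·0.6607) ≈ 0.3662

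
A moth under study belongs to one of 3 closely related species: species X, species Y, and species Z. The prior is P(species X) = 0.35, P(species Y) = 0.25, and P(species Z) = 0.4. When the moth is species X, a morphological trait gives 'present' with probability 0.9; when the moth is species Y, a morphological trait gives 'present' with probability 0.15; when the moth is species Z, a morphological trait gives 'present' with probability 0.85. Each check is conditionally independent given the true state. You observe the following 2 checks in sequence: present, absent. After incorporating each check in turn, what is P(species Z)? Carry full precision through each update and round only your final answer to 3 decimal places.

After 'present': normaliser = 0.9·0.3500 + 0.15·0.2500 + 0.85·0.4000; P(species X) ≈ 0.4549, P(species Y) ≈ 0.0542, P(species Z) ≈ 0.4910
After 'absent': normaliser = 0.1·0.4549 + 0.85·0.0542 + 0.15·0.4910; P(species X) ≈ 0.2754, P(species Y) ≈ 0.2787, P(species Z) ≈ 0.4459

0.446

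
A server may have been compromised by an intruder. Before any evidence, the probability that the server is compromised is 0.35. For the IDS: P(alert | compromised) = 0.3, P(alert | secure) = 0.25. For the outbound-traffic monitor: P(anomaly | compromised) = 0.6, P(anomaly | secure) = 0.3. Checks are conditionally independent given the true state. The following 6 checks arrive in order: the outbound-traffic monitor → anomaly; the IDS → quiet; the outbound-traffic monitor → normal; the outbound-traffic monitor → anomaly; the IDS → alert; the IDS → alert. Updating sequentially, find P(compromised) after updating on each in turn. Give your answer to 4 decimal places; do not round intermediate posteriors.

After the outbound-traffic monitor='anomaly': P(compromised) = 0.6·0.3500 / (0.6·0.3500 + 0.3·0.6500) ≈ 0.5185
After the IDS='quiet': P(compromised) = 0.7·0.5185 / (0.7·0.5185 + 0.75·0.4815) ≈ 0.5013
After the outbound-traffic monitor='normal': P(compromised) = 0.4·0.5013 / (0.4·0.5013 + 0.7·0.4987) ≈ 0.3648
After the outbound-traffic monitor='anomaly': P(compromised) = 0.6·0.3648 / (0.6·0.3648 + 0.3·0.6352) ≈ 0.5346
After the IDS='alert': P(compromised) = 0.3·0.5346 / (0.3·0.5346 + 0.25·0.4654) ≈ 0.5796
After the IDS='alert': P(compromised) = 0.3·0.5796 / (0.3·0.5796 + 0.25·0.4204) ≈ 0.6232

0.6232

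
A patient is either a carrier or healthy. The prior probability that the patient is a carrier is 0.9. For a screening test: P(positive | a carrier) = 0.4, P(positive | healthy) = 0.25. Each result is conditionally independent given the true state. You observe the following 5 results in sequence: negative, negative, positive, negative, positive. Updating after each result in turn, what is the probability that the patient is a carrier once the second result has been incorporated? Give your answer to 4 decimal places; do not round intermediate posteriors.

0.8521

After 'negative': P(carrier) = 0.6·0.9000 / (0.6·0.9000 + 0.75·0.1000) ≈ 0.8780
After 'negative': P(carrier) = 0.6·0.8780 / (0.6·0.8780 + 0.75·0.1220) ≈ 0.8521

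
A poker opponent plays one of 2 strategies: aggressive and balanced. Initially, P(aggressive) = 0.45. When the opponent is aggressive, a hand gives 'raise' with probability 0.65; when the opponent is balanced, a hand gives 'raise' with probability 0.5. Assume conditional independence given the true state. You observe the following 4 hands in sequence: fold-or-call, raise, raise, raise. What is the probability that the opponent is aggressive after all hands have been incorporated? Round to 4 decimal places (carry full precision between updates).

After 'fold-or-call': P(aggressive) = 0.35·0.4500 / (0.35·0.4500 + 0.5·0.5500) ≈ 0.3642
After 'raise': P(aggressive) = 0.65·0.3642 / (0.65·0.3642 + 0.5·0.6358) ≈ 0.4268
After 'raise': P(aggressive) = 0.65·0.4268 / (0.65·0.4268 + 0.5·0.5732) ≈ 0.4918
After 'raise': P(aggressive) = 0.65·0.4918 / (0.65·0.4918 + 0.5·0.5082) ≈ 0.5572

0.5572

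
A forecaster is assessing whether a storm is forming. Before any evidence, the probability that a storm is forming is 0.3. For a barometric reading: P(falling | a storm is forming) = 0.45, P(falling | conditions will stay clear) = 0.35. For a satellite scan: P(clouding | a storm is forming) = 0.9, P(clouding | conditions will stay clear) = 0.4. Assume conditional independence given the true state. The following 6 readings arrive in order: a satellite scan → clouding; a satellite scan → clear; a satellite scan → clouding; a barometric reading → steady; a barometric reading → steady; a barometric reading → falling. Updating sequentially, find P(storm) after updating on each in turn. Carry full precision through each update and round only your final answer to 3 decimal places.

0.250

After a satellite scan='clouding': P(storm) = 0.9·0.3000 / (0.9·0.3000 + 0.4·0.7000) ≈ 0.4909
After a satellite scan='clear': P(storm) = 0.1·0.4909 / (0.1·0.4909 + 0.6·0.5091) ≈ 0.1385
After a satellite scan='clouding': P(storm) = 0.9·0.1385 / (0.9·0.1385 + 0.4·0.8615) ≈ 0.2656
After a barometric reading='steady': P(storm) = 0.55·0.2656 / (0.55·0.2656 + 0.65·0.7344) ≈ 0.2343
After a barometric reading='steady': P(storm) = 0.55·0.2343 / (0.55·0.2343 + 0.65·0.7657) ≈ 0.2057
After a barometric reading='falling': P(storm) = 0.45·0.2057 / (0.45·0.2057 + 0.35·0.7943) ≈ 0.2497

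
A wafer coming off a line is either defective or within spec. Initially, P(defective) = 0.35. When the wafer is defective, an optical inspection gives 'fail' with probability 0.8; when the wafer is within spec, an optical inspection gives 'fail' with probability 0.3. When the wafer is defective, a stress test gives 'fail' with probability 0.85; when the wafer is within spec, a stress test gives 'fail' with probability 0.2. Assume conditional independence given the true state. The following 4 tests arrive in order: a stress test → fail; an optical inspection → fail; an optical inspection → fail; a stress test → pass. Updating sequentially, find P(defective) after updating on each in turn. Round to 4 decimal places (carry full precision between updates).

0.7532

After a stress test='fail': P(defective) = 0.85·0.3500 / (0.85·0.3500 + 0.2·0.6500) ≈ 0.6959
After an optical inspection='fail': P(defective) = 0.8·0.6959 / (0.8·0.6959 + 0.3·0.3041) ≈ 0.8592
After an optical inspection='fail': P(defective) = 0.8·0.8592 / (0.8·0.8592 + 0.3·0.1408) ≈ 0.9421
After a stress test='pass': P(defective) = 0.15·0.9421 / (0.15·0.9421 + 0.8·0.0579) ≈ 0.7532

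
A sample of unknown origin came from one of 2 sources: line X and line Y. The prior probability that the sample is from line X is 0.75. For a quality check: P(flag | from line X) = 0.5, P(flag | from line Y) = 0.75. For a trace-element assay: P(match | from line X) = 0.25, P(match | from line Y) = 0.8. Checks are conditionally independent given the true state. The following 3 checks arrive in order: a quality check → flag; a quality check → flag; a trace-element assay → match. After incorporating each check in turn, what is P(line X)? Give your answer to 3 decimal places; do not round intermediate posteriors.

0.294

Each posterior becomes the prior for the next update.
After a quality check='flag': P(line X) = 0.5·0.7500 / (0.5·0.7500 + 0.75·0.2500) ≈ 0.6667
After a quality check='flag': P(line X) = 0.5·0.6667 / (0.5·0.6667 + 0.75·0.3333) ≈ 0.5714
After a trace-element assay='match': P(line X) = 0.25·0.5714 / (0.25·0.5714 + 0.8·0.4286) ≈ 0.2941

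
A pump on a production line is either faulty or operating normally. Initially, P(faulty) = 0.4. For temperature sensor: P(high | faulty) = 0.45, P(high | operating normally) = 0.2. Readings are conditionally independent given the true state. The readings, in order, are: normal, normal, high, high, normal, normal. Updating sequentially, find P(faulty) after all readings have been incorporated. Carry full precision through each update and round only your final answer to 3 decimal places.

After 'normal': P(faulty) = 0.55·0.4000 / (0.55·0.4000 + 0.8·0.6000) ≈ 0.3143
After 'normal': P(faulty) = 0.55·0.3143 / (0.55·0.3143 + 0.8·0.6857) ≈ 0.2396
After 'high': P(faulty) = 0.45·0.2396 / (0.45·0.2396 + 0.2·0.7604) ≈ 0.4149
After 'high': P(faulty) = 0.45·0.4149 / (0.45·0.4149 + 0.2·0.5851) ≈ 0.6147
After 'normal': P(faulty) = 0.55·0.6147 / (0.55·0.6147 + 0.8·0.3853) ≈ 0.5231
After 'normal': P(faulty) = 0.55·0.5231 / (0.55·0.5231 + 0.8·0.4769) ≈ 0.4299

0.430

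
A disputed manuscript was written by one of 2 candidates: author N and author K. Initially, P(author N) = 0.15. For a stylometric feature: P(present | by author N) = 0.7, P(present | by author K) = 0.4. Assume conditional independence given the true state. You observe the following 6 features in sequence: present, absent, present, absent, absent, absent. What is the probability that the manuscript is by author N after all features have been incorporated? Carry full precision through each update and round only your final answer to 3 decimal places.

Apply Bayes' rule sequentially, carrying P(author N) forward.
After 'present': P(author N) = 0.7·0.1500 / (0.7·0.1500 + 0.4·0.8500) ≈ 0.2360
After 'absent': P(author N) = 0.3·0.2360 / (0.3·0.2360 + 0.6·0.7640) ≈ 0.1338
After 'present': P(author N) = 0.7·0.1338 / (0.7·0.1338 + 0.4·0.8662) ≈ 0.2127
After 'absent': P(author N) = 0.3·0.2127 / (0.3·0.2127 + 0.6·0.7873) ≈ 0.1190
After 'absent': P(author N) = 0.3·0.1190 / (0.3·0.1190 + 0.6·0.8810) ≈ 0.0633
After 'absent': P(author N) = 0.3·0.0633 / (0.3·0.0633 + 0.6·0.9367) ≈ 0.0327

0.033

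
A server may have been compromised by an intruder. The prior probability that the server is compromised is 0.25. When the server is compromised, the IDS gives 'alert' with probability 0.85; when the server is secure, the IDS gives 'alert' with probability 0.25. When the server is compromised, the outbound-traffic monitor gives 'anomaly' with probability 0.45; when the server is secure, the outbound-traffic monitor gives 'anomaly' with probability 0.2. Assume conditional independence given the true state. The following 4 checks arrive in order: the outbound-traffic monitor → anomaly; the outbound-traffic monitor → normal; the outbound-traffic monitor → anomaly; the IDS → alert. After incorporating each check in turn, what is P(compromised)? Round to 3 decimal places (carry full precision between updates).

After the outbound-traffic monitor='anomaly': P(compromised) = 0.45·0.2500 / (0.45·0.2500 + 0.2·0.7500) ≈ 0.4286
After the outbound-traffic monitor='normal': P(compromised) = 0.55·0.4286 / (0.55·0.4286 + 0.8·0.5714) ≈ 0.3402
After the outbound-traffic monitor='anomaly': P(compromised) = 0.45·0.3402 / (0.45·0.3402 + 0.2·0.6598) ≈ 0.5371
After the IDS='alert': P(compromised) = 0.85·0.5371 / (0.85·0.5371 + 0.25·0.4629) ≈ 0.7978

0.798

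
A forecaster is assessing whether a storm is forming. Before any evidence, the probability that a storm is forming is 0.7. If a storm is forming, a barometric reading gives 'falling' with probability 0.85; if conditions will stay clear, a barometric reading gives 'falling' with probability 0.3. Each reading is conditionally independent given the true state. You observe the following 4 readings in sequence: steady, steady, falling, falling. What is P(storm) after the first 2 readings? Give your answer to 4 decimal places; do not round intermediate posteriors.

0.0968

Apply Bayes' rule sequentially, carrying P(storm) forward.
After 'steady': P(storm) = 0.15·0.7000 / (0.15·0.7000 + 0.7·0.3000) ≈ 0.3333
After 'steady': P(storm) = 0.15·0.3333 / (0.15·0.3333 + 0.7·0.6667) ≈ 0.0968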